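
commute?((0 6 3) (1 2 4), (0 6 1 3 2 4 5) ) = no:(0 6 3) (1 2 4)*(0 6 1 3 2 4 5) = (0 1 4 3 6 2 5), (0 6 1 3 2 4 5)*(0 6 3) (1 2 4) = (0 3 4 5 6 2 1) 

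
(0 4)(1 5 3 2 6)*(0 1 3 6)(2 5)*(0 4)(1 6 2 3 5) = (1 3)(2 4 6 5)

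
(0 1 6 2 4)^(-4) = (0 1 6 2 4)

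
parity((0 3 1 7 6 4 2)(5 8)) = odd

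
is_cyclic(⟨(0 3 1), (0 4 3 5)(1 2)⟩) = no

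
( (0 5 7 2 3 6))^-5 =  (0 5 7 2 3 6)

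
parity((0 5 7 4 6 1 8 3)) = odd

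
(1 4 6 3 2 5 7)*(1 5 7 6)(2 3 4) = (1 2 7 5 6 4)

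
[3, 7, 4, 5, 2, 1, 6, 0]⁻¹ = [7, 5, 4, 0, 2, 3, 6, 1]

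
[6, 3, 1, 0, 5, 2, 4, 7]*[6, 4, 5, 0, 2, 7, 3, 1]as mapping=[0→3, 1→0, 2→4, 3→6, 4→7, 5→5, 6→2, 7→1]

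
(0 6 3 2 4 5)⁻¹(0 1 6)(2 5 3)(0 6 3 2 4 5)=(0 2 4)(1 3 6)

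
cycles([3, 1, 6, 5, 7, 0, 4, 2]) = (0 3 5)(2 6 4 7)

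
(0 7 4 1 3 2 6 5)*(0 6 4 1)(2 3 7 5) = (0 5 6 2 4)(1 7)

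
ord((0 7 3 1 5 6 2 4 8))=9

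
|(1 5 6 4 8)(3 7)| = 10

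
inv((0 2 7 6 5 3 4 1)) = (0 1 4 3 5 6 7 2)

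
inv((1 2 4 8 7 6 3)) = (1 3 6 7 8 4 2)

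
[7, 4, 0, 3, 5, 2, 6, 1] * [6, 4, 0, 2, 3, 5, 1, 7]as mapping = [0→7, 1→3, 2→6, 3→2, 4→5, 5→0, 6→1, 7→4]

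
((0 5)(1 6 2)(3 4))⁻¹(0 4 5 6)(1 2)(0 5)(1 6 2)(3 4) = (0 2 5 3)(1 6)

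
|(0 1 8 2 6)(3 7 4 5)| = 20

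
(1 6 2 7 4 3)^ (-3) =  (1 7)(2 3)(4 6)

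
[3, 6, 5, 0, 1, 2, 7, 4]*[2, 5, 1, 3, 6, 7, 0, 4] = [3, 0, 7, 2, 5, 1, 4, 6]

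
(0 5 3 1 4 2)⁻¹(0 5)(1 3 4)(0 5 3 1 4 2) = (1 2 4)(3 5)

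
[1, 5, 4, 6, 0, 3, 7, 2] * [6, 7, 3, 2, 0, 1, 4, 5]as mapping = [0→7, 1→1, 2→0, 3→4, 4→6, 5→2, 6→5, 7→3]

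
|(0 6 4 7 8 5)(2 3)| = 6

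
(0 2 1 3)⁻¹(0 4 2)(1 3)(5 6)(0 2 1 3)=(0 3)(1 2 4)(5 6)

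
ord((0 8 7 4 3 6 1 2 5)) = 9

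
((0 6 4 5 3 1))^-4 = (0 4 3)(1 6 5)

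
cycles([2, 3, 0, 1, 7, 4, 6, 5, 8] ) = (0 2) (1 3) (4 7 5) 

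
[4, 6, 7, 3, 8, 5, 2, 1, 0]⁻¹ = [8, 7, 6, 3, 0, 5, 1, 2, 4]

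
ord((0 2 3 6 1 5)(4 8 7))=6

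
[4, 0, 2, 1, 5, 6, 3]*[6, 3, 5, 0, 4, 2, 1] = [4, 6, 5, 3, 2, 1, 0]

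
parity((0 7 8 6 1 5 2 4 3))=even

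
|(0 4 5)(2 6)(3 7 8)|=6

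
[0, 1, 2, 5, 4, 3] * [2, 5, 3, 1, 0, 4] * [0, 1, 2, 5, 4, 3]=[2, 3, 5, 4, 0, 1]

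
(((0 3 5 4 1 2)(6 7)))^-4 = (0 5 1)(2 3 4)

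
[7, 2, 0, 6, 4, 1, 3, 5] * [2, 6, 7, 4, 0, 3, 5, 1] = [1, 7, 2, 5, 0, 6, 4, 3]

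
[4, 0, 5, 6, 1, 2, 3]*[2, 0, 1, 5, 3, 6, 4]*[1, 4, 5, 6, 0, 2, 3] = [6, 5, 3, 0, 1, 4, 2]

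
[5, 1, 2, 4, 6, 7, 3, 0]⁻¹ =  [7, 1, 2, 6, 3, 0, 4, 5]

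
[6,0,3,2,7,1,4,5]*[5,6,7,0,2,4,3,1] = [3,5,0,7,1,6,2,4]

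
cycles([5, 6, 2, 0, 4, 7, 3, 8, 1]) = (0 5 7 8 1 6 3)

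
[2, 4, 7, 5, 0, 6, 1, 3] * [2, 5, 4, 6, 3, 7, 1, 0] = [4, 3, 0, 7, 2, 1, 5, 6]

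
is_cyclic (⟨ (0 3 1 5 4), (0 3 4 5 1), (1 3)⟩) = no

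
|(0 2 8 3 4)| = 5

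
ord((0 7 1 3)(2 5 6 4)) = 4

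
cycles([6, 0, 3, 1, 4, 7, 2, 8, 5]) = (0 6 2 3 1)(5 7 8)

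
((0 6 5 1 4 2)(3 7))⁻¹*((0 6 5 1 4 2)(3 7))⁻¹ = (0 4 5)(1 6 2)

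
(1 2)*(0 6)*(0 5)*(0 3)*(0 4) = (0 6 5 3 4)(1 2)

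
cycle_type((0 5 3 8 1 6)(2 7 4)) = 3.6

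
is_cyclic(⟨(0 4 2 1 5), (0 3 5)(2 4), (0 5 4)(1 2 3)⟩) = no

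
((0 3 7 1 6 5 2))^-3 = (0 6 3 5 7 2 1)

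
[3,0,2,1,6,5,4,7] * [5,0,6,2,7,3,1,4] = [2,5,6,0,1,3,7,4]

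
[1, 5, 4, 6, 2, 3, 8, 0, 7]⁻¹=[7, 0, 4, 5, 2, 1, 3, 8, 6]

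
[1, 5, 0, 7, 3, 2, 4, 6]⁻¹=[2, 0, 5, 4, 6, 1, 7, 3]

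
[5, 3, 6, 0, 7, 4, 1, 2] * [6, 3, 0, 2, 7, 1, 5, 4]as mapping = [0→1, 1→2, 2→5, 3→6, 4→4, 5→7, 6→3, 7→0]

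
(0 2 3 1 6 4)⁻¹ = (0 4 6 1 3 2)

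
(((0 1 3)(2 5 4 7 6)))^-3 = (2 4 6 5 7)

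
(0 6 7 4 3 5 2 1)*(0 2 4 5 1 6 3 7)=(0 3 1 2 6)(4 7 5)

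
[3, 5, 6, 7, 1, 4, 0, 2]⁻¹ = [6, 4, 7, 0, 5, 1, 2, 3]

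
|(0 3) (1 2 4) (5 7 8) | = 6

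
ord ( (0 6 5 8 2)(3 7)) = 10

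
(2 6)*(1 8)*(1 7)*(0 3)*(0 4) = (0 3 4)(1 8 7)(2 6)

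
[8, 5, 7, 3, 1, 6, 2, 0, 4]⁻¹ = [7, 4, 6, 3, 8, 1, 5, 2, 0]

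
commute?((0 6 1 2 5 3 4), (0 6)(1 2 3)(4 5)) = no:(0 6 1 2 5 3 4) * (0 6)(1 2 3)(4 5) = (1 3 5)(2 4 6), (0 6)(1 2 3)(4 5) * (0 6 1 2 5 3 4) = (0 1 5)(2 4 3)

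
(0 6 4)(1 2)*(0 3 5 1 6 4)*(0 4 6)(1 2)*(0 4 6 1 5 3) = (0 1 5 2 4)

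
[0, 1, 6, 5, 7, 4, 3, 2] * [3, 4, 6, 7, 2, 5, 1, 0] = [3, 4, 1, 5, 0, 2, 7, 6]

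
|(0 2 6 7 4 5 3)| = 7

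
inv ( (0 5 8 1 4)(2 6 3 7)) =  (0 4 1 8 5)(2 7 3 6)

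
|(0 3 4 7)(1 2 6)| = 12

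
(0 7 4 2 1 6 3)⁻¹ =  (0 3 6 1 2 4 7)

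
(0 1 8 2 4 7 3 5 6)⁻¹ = (0 6 5 3 7 4 2 8 1)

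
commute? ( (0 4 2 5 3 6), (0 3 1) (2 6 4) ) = no: (0 4 2 5 3 6)*(0 3 1) (2 6 4) = (0 2 5 1) (3 4 6), (0 3 1) (2 6 4)*(0 4 2 5 3 6) = (0 6 2) (1 4 5 3) 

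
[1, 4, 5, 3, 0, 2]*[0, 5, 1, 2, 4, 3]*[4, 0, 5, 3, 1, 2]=[2, 1, 3, 5, 4, 0]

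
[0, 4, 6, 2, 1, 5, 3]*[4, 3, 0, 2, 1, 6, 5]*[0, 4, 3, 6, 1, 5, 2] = [1, 4, 5, 0, 6, 2, 3]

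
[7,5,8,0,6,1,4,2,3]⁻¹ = [3,5,7,8,6,1,4,0,2]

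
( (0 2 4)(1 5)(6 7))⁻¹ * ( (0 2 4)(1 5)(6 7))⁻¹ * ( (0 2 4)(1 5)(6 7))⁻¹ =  (1 5)(6 7)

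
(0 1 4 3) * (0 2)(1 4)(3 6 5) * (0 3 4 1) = (0 1)(2 3)(4 6 5)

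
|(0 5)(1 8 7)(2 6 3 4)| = 12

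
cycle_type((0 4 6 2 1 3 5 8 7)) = 9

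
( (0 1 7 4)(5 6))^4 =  ()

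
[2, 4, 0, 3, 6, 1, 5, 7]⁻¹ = [2, 5, 0, 3, 1, 6, 4, 7]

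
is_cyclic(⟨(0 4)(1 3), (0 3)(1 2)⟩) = no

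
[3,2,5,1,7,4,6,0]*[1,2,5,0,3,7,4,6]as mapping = [0→0,1→5,2→7,3→2,4→6,5→3,6→4,7→1]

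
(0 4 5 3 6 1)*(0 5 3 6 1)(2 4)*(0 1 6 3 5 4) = (0 2)(1 4 5 3 6)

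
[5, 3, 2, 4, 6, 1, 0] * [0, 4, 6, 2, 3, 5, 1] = [5, 2, 6, 3, 1, 4, 0]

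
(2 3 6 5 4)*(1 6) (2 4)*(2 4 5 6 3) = (1 3) (4 5) 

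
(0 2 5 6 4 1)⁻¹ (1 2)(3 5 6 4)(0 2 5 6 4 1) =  (0 5)(1 3 6 4)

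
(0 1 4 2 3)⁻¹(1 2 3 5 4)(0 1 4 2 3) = (0 5 2 4 3)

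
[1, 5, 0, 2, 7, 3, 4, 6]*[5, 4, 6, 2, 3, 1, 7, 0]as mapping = [0→4, 1→1, 2→5, 3→6, 4→0, 5→2, 6→3, 7→7]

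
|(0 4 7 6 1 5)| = 6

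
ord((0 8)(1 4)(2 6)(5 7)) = 2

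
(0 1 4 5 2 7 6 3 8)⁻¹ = (0 8 3 6 7 2 5 4 1)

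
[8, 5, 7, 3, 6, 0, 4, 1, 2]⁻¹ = [5, 7, 8, 3, 6, 1, 4, 2, 0]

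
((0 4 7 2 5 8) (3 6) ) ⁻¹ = (0 8 5 2 7 4) (3 6) 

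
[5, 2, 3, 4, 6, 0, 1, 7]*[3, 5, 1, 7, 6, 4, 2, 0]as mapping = [0→4, 1→1, 2→7, 3→6, 4→2, 5→3, 6→5, 7→0]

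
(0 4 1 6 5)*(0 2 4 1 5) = (0 1 6)(2 4 5)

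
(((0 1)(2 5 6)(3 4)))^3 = (0 1)(3 4)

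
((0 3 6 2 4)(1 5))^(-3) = (0 6 4 3 2)(1 5)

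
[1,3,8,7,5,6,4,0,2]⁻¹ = [7,0,8,1,6,4,5,3,2]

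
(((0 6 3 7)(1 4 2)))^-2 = (0 3)(1 4 2)(6 7)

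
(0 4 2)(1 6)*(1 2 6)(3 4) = (0 3 4 6 2)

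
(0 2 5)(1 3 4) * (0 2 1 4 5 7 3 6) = (0 1 6)(2 7 3 5)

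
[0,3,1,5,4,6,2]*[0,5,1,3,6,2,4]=[0,3,5,2,6,4,1]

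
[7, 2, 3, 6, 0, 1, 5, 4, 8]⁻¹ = [4, 5, 1, 2, 7, 6, 3, 0, 8]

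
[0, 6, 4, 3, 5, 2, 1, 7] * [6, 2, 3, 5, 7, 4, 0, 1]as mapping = [0→6, 1→0, 2→7, 3→5, 4→4, 5→3, 6→2, 7→1]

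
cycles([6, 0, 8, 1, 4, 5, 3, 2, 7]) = (0 6 3 1)(2 8 7)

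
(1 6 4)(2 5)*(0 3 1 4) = (0 3 1 6)(2 5)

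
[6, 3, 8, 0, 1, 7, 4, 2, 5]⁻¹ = [3, 4, 7, 1, 6, 8, 0, 5, 2]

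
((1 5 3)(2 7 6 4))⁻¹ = (1 3 5)(2 4 6 7)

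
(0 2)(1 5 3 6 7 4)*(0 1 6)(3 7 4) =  (0 2 1 5 7 3)(4 6)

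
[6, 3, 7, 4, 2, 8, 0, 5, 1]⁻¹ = [6, 8, 4, 1, 3, 7, 0, 2, 5]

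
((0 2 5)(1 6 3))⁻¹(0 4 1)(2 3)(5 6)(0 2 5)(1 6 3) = (0 3)(1 5)(2 4 6)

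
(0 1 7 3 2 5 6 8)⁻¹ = (0 8 6 5 2 3 7 1)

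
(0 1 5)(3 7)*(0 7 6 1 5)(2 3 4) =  (0 5 7 4 2 3 6 1)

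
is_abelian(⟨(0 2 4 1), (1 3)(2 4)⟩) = no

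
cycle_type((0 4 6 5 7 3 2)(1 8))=2.7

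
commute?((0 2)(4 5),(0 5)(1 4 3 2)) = no:(0 2)(4 5)*(0 5)(1 4 3 2) = (0 1 4)(2 5 3),(0 5)(1 4 3 2)*(0 2)(4 5) = (0 4 3)(1 5 2)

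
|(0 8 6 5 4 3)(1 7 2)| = 6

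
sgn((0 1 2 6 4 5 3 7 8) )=1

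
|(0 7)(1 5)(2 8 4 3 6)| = 10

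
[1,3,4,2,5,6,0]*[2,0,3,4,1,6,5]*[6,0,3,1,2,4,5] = [6,2,0,1,5,4,3]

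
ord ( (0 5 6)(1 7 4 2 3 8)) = 6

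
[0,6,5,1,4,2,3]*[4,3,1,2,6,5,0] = [4,0,5,3,6,1,2]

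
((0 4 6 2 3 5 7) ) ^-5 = (0 6 3 7 4 2 5) 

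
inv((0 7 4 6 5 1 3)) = (0 3 1 5 6 4 7)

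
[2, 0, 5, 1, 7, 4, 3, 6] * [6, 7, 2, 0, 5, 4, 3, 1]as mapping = [0→2, 1→6, 2→4, 3→7, 4→1, 5→5, 6→0, 7→3]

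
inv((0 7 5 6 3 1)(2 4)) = (0 1 3 6 5 7)(2 4)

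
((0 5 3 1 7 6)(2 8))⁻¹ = (0 6 7 1 3 5)(2 8)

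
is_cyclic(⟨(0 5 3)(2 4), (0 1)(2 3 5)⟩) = no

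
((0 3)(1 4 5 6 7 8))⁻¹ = (0 3)(1 8 7 6 5 4)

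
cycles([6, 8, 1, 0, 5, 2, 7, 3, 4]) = (0 6 7 3)(1 8 4 5 2)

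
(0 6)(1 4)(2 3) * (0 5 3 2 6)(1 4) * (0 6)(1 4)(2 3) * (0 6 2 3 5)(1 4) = (0 2 5 3 6)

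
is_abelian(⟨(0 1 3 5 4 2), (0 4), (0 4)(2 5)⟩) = no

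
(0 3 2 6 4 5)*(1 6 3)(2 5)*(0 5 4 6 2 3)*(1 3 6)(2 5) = (0 3 4 6 1 5 2)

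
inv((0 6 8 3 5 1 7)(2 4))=(0 7 1 5 3 8 6)(2 4)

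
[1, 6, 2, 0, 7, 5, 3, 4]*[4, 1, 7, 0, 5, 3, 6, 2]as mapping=[0→1, 1→6, 2→7, 3→4, 4→2, 5→3, 6→0, 7→5]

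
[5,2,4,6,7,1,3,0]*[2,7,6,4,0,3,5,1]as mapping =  [0→3,1→6,2→0,3→5,4→1,5→7,6→4,7→2]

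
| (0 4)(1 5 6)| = 6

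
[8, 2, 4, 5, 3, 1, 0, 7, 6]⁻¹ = [6, 5, 1, 4, 2, 3, 8, 7, 0]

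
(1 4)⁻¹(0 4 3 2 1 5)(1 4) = (0 1 3 2 4 5)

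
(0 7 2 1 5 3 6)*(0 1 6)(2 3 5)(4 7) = (0 4 7 3)(1 2 6)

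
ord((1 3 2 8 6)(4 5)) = 10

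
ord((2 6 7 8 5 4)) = 6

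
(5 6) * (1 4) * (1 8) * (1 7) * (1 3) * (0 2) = (0 2)(1 4 8 7 3)(5 6)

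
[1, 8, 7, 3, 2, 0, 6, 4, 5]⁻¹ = [5, 0, 4, 3, 7, 8, 6, 2, 1]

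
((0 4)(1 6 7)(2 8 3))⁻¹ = (0 4)(1 7 6)(2 3 8)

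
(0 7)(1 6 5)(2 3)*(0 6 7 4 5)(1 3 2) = (0 4 5 3 1 7 6)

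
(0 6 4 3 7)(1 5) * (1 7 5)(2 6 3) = (0 3 5 7)(2 6 4)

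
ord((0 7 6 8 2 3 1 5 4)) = 9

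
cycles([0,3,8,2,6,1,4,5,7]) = (1 3 2 8 7 5)(4 6)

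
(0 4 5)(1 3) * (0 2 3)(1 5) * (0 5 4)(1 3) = (1 5 2)(3 4)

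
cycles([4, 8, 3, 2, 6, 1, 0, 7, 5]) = (0 4 6)(1 8 5)(2 3)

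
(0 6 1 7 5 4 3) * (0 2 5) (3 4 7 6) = (0 3 2 5 7) (1 6) 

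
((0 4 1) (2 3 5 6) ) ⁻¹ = (0 1 4) (2 6 5 3) 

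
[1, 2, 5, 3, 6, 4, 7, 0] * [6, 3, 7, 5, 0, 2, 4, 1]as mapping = [0→3, 1→7, 2→2, 3→5, 4→4, 5→0, 6→1, 7→6]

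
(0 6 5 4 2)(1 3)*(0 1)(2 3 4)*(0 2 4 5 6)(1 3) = (1 5 4)(2 3)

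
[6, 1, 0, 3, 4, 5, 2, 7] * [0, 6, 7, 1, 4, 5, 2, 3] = [2, 6, 0, 1, 4, 5, 7, 3]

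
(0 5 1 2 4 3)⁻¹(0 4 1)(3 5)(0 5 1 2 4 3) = (0 1)(2 5 3)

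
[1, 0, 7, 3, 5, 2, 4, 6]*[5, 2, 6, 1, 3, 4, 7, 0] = [2, 5, 0, 1, 4, 6, 3, 7]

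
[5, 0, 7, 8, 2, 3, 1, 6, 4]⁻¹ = [1, 6, 4, 5, 8, 0, 7, 2, 3]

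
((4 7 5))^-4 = (4 5 7)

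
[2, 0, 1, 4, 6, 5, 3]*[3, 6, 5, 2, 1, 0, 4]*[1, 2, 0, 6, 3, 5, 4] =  [5, 6, 4, 2, 3, 1, 0]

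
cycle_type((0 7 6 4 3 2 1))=7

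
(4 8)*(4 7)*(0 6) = (0 6)(4 8 7)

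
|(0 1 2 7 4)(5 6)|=10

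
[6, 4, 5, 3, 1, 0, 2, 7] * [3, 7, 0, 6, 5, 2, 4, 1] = [4, 5, 2, 6, 7, 3, 0, 1]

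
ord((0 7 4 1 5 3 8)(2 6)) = 14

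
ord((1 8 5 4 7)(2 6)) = 10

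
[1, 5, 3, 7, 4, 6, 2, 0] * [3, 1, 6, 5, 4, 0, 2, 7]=[1, 0, 5, 7, 4, 2, 6, 3]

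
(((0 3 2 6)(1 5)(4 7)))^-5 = (0 6 2 3)(1 5)(4 7)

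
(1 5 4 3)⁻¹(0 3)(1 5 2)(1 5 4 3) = (0 1)(2 5 4)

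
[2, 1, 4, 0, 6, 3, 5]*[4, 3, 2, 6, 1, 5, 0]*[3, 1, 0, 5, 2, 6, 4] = [0, 5, 1, 2, 3, 4, 6]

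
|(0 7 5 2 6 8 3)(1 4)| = 14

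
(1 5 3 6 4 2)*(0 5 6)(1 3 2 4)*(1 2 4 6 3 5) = (0 1 3)(2 5 4 6)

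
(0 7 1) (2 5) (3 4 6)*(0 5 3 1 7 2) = (0 2 3 4 6 1 5) 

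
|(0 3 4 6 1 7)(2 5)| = 6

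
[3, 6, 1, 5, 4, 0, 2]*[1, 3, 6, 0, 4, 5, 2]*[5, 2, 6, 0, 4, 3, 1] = [5, 6, 0, 3, 4, 2, 1]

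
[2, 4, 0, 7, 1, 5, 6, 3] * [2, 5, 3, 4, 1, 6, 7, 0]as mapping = [0→3, 1→1, 2→2, 3→0, 4→5, 5→6, 6→7, 7→4]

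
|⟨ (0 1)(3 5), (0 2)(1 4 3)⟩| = 720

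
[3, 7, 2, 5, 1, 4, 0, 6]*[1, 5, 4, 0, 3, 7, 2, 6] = [0, 6, 4, 7, 5, 3, 1, 2]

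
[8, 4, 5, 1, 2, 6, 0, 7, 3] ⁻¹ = [6, 3, 4, 8, 1, 2, 5, 7, 0] 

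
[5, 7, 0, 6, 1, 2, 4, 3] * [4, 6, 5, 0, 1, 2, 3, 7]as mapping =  [0→2, 1→7, 2→4, 3→3, 4→6, 5→5, 6→1, 7→0]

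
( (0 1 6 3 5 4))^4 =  (0 5 6)(1 4 3)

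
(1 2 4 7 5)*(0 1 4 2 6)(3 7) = (0 1 6)(3 7 5 4)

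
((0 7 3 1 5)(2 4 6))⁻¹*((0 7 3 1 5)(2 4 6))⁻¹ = (0 1 7 5 3)(2 4 6)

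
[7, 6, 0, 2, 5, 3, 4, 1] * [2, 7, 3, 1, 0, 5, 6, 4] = [4, 6, 2, 3, 5, 1, 0, 7]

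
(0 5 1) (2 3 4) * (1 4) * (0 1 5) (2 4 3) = (3 5) 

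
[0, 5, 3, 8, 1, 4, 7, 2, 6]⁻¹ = [0, 4, 7, 2, 5, 1, 8, 6, 3]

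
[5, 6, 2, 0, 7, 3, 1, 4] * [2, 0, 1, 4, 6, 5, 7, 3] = [5, 7, 1, 2, 3, 4, 0, 6]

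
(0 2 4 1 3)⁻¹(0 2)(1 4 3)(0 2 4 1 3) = (0 3 1)(2 4)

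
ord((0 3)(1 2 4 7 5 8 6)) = 14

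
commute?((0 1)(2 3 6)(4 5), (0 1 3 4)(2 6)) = no:(0 1)(2 3 6)(4 5)*(0 1 3 4)(2 6) = (0 3 2 4 5), (0 1 3 4)(2 6)*(0 1)(2 3 6)(4 5) = (1 6 3 5 4)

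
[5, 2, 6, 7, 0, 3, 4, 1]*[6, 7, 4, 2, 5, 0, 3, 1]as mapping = [0→0, 1→4, 2→3, 3→1, 4→6, 5→2, 6→5, 7→7]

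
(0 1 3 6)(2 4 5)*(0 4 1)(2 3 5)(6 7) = (1 5 3 7 6 4 2)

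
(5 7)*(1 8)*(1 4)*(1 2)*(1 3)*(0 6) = (0 6)(1 8 4 2 3)(5 7)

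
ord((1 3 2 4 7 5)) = 6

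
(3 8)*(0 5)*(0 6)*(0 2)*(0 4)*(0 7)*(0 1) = (0 5 6 2 4 7 1)(3 8)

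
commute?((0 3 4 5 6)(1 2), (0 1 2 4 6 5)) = no:(0 3 4 5 6)(1 2) * (0 1 2 4 6 5) = (0 3 6 1 4), (0 1 2 4 6 5) * (0 3 4 5 6)(1 2) = (0 2 5 3 4)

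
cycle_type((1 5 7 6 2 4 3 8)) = 8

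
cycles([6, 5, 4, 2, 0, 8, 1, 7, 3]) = (0 6 1 5 8 3 2 4)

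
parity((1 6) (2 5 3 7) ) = even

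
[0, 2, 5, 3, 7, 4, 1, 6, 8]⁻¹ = [0, 6, 1, 3, 5, 2, 7, 4, 8]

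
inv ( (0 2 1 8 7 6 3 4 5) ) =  (0 5 4 3 6 7 8 1 2) 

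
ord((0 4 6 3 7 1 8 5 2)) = 9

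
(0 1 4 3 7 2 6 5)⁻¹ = (0 5 6 2 7 3 4 1)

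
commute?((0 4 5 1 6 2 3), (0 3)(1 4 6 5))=no:(0 4 5 1 6 2 3)*(0 3)(1 4 6 5)=(0 6 2)(1 5 4), (0 3)(1 4 6 5)*(0 4 5 1 6 2 3)=(1 5 6)(2 3 4)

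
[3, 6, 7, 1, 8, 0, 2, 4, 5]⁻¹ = [5, 3, 6, 0, 7, 8, 1, 2, 4]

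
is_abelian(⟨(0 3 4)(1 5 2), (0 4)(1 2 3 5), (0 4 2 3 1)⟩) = no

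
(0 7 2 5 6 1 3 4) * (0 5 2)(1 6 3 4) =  (0 7)(1 4 5 3)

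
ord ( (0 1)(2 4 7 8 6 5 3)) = 14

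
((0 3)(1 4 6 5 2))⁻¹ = (0 3)(1 2 5 6 4)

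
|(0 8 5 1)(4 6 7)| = 12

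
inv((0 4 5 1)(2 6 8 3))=(0 1 5 4)(2 3 8 6)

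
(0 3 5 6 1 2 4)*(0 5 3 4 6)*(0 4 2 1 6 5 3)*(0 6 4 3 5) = (0 2)(3 6 4 5)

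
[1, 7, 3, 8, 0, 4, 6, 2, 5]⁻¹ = [4, 0, 7, 2, 5, 8, 6, 1, 3]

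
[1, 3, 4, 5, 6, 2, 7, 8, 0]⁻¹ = [8, 0, 5, 1, 2, 3, 4, 6, 7]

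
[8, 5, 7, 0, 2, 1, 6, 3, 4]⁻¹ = [3, 5, 4, 7, 8, 1, 6, 2, 0]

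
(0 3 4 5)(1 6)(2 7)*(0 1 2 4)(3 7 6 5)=(0 7 4 3)(1 5)(2 6)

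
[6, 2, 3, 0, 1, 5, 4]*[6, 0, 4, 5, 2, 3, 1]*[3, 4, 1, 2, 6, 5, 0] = [4, 6, 5, 0, 3, 2, 1]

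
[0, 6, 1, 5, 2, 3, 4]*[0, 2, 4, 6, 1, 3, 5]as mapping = [0→0, 1→5, 2→2, 3→3, 4→4, 5→6, 6→1]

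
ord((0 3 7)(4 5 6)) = 3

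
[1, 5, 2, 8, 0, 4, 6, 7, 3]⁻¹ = [4, 0, 2, 8, 5, 1, 6, 7, 3]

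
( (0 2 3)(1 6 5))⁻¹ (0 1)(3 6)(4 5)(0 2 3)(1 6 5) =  (0 5)(1 4)(2 6)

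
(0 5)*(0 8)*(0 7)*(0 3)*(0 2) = (0 5 8 7 3 2)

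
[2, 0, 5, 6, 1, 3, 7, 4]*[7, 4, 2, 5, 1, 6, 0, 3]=[2, 7, 6, 0, 4, 5, 3, 1]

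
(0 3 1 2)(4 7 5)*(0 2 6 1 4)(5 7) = (0 3 4 5)(1 6)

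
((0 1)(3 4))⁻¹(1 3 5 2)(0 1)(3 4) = (0 4 5 2)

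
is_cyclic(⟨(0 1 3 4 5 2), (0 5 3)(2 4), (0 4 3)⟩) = no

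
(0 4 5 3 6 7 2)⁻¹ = (0 2 7 6 3 5 4)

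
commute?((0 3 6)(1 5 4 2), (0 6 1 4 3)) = no:(0 3 6)(1 5 4 2) * (0 6 1 4 3) = (1 5 3)(2 4), (0 6 1 4 3) * (0 3 6)(1 5 4 2) = (1 2)(4 6 5)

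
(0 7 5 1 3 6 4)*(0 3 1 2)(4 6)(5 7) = (0 5 2)(3 4)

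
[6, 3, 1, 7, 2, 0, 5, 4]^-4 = [5, 3, 1, 7, 2, 6, 0, 4]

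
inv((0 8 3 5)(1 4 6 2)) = (0 5 3 8)(1 2 6 4)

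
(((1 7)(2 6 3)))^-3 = (1 7)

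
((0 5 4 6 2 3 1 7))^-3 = (0 3 4 7 2 5 1 6)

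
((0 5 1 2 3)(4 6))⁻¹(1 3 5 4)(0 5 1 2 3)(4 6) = (0 1 6 2)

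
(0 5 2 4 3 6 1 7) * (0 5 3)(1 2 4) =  (0 3 6 2 1 7 5 4)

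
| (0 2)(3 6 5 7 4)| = 10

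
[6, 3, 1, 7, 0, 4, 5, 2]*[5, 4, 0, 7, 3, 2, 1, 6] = [1, 7, 4, 6, 5, 3, 2, 0]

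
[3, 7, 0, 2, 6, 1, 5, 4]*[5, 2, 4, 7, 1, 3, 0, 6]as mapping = [0→7, 1→6, 2→5, 3→4, 4→0, 5→2, 6→3, 7→1]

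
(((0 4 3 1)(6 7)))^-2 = (0 3)(1 4)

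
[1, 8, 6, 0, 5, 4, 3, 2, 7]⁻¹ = [3, 0, 7, 6, 5, 4, 2, 8, 1]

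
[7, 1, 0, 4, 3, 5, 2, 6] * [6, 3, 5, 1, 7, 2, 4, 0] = [0, 3, 6, 7, 1, 2, 5, 4]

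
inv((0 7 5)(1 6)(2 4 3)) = (0 5 7)(1 6)(2 3 4)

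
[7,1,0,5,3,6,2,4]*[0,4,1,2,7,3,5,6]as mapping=[0→6,1→4,2→0,3→3,4→2,5→5,6→1,7→7]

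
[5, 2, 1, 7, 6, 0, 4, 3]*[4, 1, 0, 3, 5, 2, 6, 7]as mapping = [0→2, 1→0, 2→1, 3→7, 4→6, 5→4, 6→5, 7→3]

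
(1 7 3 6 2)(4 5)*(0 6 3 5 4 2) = (0 6)(1 7 5 2)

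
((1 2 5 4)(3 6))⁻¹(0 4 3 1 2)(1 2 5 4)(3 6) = (0 1 6 2 5)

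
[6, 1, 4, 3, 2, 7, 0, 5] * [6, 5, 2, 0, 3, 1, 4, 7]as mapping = [0→4, 1→5, 2→3, 3→0, 4→2, 5→7, 6→6, 7→1]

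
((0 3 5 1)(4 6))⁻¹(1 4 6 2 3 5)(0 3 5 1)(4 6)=(0 6 4 2 5 1)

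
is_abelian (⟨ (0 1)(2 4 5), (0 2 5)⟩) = no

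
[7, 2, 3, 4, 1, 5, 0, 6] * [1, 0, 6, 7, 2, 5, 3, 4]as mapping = [0→4, 1→6, 2→7, 3→2, 4→0, 5→5, 6→1, 7→3]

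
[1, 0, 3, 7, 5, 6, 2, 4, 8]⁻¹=[1, 0, 6, 2, 7, 4, 5, 3, 8]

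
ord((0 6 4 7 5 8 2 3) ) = 8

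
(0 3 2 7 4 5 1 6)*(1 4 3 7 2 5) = (0 7 3 5 4 1 6)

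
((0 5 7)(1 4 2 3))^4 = (0 5 7)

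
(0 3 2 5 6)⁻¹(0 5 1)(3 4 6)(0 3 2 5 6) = (0 2 4)(1 3 6)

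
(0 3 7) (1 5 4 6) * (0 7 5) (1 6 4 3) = (0 1) (3 5) 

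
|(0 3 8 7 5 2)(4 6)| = 6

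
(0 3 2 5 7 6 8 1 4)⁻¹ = (0 4 1 8 6 7 5 2 3)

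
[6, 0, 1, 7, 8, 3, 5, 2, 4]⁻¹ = [1, 2, 7, 5, 8, 6, 0, 3, 4]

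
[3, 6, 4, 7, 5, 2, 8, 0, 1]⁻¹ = [7, 8, 5, 0, 2, 4, 1, 3, 6]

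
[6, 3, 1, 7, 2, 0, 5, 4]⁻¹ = [5, 2, 4, 1, 7, 6, 0, 3]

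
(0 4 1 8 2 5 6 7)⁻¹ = (0 7 6 5 2 8 1 4)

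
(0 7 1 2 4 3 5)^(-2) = (0 3 2 7 5 4 1)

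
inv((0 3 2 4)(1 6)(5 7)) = (0 4 2 3)(1 6)(5 7)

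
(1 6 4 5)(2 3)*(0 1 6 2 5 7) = (0 1 2 3 5 6 4 7)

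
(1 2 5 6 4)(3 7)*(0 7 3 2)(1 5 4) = (0 7 2 4 5 6 1)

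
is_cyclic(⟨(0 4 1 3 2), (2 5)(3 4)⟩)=no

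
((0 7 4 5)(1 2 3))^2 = (0 4)(1 3 2)(5 7)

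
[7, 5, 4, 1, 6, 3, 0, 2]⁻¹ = [6, 3, 7, 5, 2, 1, 4, 0]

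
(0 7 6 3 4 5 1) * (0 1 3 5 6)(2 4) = (0 7)(2 4 6 5 3)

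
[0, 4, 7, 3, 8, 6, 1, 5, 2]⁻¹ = [0, 6, 8, 3, 1, 7, 5, 2, 4]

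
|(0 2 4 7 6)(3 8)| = 10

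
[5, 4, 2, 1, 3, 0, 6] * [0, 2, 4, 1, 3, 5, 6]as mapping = [0→5, 1→3, 2→4, 3→2, 4→1, 5→0, 6→6]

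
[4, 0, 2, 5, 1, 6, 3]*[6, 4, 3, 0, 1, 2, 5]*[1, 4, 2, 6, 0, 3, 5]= [4, 5, 6, 2, 0, 3, 1]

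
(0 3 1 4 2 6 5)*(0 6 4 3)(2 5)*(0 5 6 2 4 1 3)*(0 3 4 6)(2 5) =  (0 2 1 3 4)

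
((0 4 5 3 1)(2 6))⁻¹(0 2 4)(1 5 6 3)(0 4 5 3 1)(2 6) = (0 3 2 1)(4 6 5)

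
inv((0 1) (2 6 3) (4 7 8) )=(0 1) (2 3 6) (4 8 7) 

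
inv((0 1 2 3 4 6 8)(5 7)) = (0 8 6 4 3 2 1)(5 7)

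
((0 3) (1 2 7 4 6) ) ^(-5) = (0 3) 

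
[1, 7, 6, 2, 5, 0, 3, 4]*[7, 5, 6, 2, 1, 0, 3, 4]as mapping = [0→5, 1→4, 2→3, 3→6, 4→0, 5→7, 6→2, 7→1]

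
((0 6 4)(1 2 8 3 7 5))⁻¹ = (0 4 6)(1 5 7 3 8 2)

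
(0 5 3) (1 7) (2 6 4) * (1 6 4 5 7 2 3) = (0 7 6 5 1 2 4 3) 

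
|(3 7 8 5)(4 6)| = 4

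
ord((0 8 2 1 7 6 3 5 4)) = 9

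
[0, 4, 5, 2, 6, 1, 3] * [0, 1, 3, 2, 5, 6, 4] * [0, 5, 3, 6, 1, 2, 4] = [0, 2, 4, 6, 1, 5, 3]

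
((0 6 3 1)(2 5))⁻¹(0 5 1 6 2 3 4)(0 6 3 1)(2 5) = (0 3 5 1 4 6 2)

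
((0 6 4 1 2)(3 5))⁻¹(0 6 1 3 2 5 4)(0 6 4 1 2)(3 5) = (0 3 1 6 4 2 5)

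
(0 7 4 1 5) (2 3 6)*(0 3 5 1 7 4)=(0 4 7) (2 5 3 6) 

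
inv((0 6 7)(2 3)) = (0 7 6)(2 3)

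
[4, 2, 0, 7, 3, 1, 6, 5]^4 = [5, 3, 7, 2, 1, 4, 6, 0]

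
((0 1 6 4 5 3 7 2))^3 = (0 4 7 1 5 2 6 3)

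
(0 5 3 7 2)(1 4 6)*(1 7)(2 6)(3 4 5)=(0 3 1 5 4 2)(6 7)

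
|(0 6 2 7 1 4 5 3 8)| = 9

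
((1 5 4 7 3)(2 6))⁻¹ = (1 3 7 4 5)(2 6)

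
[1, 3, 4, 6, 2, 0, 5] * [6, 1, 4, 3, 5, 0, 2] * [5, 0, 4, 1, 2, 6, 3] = [0, 1, 6, 4, 2, 3, 5]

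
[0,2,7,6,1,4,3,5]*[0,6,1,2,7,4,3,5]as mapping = [0→0,1→1,2→5,3→3,4→6,5→7,6→2,7→4]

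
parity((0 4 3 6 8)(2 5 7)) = even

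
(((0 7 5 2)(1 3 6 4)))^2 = (0 5)(1 6)(2 7)(3 4)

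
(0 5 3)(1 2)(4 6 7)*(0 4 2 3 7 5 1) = (0 1 3 4 6 5 7 2)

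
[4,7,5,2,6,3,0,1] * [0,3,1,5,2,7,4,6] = [2,6,7,1,4,5,0,3]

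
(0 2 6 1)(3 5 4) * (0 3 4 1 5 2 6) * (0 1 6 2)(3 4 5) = (0 2 1 4 5 6 3)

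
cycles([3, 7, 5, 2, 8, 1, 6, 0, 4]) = (0 3 2 5 1 7)(4 8)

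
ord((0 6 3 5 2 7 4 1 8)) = 9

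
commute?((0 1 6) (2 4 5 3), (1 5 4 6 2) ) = no:(0 1 6) (2 4 5 3) * (1 5 4 6 2) = (0 5 3 1 2 6), (1 5 4 6 2) * (0 1 6) (2 4 5 3) = (0 1 3 2 6 4) 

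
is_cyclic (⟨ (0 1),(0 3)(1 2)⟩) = no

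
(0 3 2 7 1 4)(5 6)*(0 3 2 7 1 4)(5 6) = (0 2 1)(3 7 4)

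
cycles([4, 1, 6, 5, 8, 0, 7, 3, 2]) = (0 4 8 2 6 7 3 5) 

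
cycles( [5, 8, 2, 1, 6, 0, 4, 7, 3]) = (0 5)(1 8 3)(4 6)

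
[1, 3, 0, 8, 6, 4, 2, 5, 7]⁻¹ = [2, 0, 6, 1, 5, 7, 4, 8, 3]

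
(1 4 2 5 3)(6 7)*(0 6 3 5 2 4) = (0 6 7 3 1)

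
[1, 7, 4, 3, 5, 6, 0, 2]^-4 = [2, 4, 6, 3, 0, 1, 7, 5]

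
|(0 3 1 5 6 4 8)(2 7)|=14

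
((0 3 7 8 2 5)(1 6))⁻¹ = (0 5 2 8 7 3)(1 6)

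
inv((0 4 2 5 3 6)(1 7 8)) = (0 6 3 5 2 4)(1 8 7)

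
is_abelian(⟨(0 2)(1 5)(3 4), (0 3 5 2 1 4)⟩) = no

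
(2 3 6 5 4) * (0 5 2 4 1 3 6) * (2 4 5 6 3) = (0 6 4 5 1 2 3)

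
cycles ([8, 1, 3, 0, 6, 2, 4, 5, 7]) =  (0 8 7 5 2 3)(4 6)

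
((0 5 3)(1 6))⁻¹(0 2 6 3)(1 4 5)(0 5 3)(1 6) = (0 5 2 1)(3 6 4)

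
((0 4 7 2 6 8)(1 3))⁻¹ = (0 8 6 2 7 4)(1 3)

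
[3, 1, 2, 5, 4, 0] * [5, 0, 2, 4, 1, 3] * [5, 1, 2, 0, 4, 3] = [4, 5, 2, 0, 1, 3]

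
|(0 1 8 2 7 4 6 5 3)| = 9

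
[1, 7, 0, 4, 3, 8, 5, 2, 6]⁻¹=[2, 0, 7, 4, 3, 6, 8, 1, 5]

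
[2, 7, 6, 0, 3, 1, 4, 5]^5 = [0, 5, 2, 3, 4, 7, 6, 1]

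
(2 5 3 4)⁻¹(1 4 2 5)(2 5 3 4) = (1 2 5 3)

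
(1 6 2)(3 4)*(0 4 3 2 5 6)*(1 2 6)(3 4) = (0 3 4 6 5 1)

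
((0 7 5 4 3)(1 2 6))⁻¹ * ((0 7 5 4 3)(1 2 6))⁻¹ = (0 4 7 3 5)(1 2 6)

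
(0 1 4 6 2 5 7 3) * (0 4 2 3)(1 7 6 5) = (0 7)(1 2)(3 4 5 6)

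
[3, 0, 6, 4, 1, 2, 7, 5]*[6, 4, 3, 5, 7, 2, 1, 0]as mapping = [0→5, 1→6, 2→1, 3→7, 4→4, 5→3, 6→0, 7→2]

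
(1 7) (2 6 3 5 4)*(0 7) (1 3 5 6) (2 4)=(0 7 3 6 5 2 1) 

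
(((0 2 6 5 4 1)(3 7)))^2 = (0 6 4)(1 2 5)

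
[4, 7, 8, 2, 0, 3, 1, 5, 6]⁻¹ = [4, 6, 3, 5, 0, 7, 8, 1, 2]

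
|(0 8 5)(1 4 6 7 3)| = 15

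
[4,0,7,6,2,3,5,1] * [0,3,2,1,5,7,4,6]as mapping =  [0→5,1→0,2→6,3→4,4→2,5→1,6→7,7→3]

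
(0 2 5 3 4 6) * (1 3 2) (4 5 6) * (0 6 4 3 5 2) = (0 1 5) (2 4 3) 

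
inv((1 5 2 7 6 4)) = (1 4 6 7 2 5)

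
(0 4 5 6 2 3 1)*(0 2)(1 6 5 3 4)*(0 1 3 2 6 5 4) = (0 3 5 4 2)(1 6)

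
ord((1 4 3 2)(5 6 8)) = 12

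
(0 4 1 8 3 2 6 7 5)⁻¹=(0 5 7 6 2 3 8 1 4)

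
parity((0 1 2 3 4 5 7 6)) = odd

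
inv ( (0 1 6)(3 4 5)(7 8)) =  (0 6 1)(3 5 4)(7 8)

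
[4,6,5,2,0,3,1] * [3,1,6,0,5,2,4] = [5,4,2,6,3,0,1]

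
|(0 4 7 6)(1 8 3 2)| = 4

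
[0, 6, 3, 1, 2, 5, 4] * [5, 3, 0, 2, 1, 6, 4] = [5, 4, 2, 3, 0, 6, 1]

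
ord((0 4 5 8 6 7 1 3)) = 8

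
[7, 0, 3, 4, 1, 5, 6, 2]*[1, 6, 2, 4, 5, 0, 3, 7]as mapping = [0→7, 1→1, 2→4, 3→5, 4→6, 5→0, 6→3, 7→2]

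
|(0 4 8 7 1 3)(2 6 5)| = 6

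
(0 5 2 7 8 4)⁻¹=(0 4 8 7 2 5)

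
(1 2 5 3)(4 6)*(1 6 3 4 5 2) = (3 6 5 4)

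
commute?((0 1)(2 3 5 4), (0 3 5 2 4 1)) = no:(0 1)(2 3 5 4) * (0 3 5 2 4 1) = (1 3 2 5), (0 3 5 2 4 1) * (0 1)(2 3 5 4) = (0 5 3 4)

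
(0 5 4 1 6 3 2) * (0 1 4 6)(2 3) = (0 5 6 2 1)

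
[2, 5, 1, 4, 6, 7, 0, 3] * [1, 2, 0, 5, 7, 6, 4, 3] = [0, 6, 2, 7, 4, 3, 1, 5]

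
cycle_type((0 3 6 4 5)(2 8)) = 2.5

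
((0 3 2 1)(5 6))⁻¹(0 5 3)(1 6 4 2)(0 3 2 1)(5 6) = (0 5 4 1)(2 3 6)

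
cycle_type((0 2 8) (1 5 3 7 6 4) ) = 3.6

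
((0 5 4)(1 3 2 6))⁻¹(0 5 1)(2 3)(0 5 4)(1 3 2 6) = (2 6)(3 5 4)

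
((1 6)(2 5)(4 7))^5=(1 6)(2 5)(4 7)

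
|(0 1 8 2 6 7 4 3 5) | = 9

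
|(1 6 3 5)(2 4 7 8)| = 4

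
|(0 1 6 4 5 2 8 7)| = 8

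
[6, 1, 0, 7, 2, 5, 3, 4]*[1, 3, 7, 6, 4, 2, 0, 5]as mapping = [0→0, 1→3, 2→1, 3→5, 4→7, 5→2, 6→6, 7→4]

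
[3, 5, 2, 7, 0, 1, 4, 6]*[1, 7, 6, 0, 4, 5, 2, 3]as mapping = [0→0, 1→5, 2→6, 3→3, 4→1, 5→7, 6→4, 7→2]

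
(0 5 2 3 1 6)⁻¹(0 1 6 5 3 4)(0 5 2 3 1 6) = (0 2 1 4 5 6)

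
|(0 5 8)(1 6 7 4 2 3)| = 6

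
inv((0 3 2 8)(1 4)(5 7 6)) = (0 8 2 3)(1 4)(5 6 7)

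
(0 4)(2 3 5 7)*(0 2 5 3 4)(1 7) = (1 7 5)(2 4)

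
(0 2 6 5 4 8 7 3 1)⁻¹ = (0 1 3 7 8 4 5 6 2)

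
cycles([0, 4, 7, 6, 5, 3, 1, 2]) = (1 4 5 3 6)(2 7)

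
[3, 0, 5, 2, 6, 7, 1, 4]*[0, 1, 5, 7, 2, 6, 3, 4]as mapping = [0→7, 1→0, 2→6, 3→5, 4→3, 5→4, 6→1, 7→2]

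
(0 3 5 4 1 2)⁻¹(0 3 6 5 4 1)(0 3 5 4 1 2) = (1 2 3 5 6 4)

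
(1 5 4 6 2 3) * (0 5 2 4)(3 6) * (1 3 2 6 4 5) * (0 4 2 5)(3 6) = (0 1 3 6)(4 5)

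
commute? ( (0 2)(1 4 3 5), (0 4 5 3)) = no: (0 2)(1 4 3 5)*(0 4 5 3) = (0 2 4)(1 5), (0 4 5 3)*(0 2)(1 4 3 5) = (0 3 2)(1 4)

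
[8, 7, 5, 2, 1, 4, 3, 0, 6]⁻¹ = [7, 4, 3, 6, 5, 2, 8, 1, 0]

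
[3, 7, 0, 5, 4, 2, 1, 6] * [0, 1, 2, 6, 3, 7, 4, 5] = [6, 5, 0, 7, 3, 2, 1, 4]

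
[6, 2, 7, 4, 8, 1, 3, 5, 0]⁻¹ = [8, 5, 1, 6, 3, 7, 0, 2, 4]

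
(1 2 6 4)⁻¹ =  (1 4 6 2)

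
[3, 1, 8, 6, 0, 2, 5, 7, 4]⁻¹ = [4, 1, 5, 0, 8, 6, 3, 7, 2]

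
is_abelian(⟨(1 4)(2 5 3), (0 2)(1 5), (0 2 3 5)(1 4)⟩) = no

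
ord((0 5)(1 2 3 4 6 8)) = 6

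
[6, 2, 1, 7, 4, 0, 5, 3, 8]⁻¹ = [5, 2, 1, 7, 4, 6, 0, 3, 8]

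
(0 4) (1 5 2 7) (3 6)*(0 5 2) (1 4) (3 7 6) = (0 1 2 6 7 4 5) 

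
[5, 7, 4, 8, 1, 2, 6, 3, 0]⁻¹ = [8, 4, 5, 7, 2, 0, 6, 1, 3]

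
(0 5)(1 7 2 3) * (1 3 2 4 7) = (0 5)(4 7)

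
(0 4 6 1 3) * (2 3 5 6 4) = (0 2 3)(1 5 6)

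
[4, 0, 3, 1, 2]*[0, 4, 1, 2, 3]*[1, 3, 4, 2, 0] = [2, 1, 4, 0, 3]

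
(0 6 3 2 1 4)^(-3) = (0 2)(1 6)(3 4)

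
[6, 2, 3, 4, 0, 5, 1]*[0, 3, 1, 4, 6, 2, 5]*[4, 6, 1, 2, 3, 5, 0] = [5, 6, 3, 0, 4, 1, 2]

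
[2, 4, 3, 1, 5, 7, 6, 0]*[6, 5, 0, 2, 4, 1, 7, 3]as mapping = [0→0, 1→4, 2→2, 3→5, 4→1, 5→3, 6→7, 7→6]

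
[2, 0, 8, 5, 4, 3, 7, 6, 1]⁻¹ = [1, 8, 0, 5, 4, 3, 7, 6, 2]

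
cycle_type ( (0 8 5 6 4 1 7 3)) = 8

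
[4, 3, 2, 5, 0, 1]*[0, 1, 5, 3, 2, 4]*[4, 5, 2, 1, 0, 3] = [2, 1, 3, 0, 4, 5]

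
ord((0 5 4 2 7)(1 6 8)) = 15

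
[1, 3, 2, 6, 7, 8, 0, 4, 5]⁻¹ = [6, 0, 2, 1, 7, 8, 3, 4, 5]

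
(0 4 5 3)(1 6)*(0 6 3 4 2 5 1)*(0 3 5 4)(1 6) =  (0 2 4 6 3 1 5)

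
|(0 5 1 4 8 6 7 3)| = 8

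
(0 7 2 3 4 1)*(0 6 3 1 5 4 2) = (0 7)(1 6 3 2)(4 5)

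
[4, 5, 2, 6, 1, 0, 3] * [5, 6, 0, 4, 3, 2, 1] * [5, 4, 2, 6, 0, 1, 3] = [6, 2, 5, 4, 3, 1, 0]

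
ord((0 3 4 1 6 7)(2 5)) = 6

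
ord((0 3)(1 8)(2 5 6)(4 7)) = 6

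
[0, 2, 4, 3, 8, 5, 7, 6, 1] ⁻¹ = [0, 8, 1, 3, 2, 5, 7, 6, 4] 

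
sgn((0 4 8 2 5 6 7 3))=-1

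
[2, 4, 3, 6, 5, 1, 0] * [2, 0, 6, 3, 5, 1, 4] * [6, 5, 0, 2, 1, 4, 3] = [3, 4, 2, 1, 5, 6, 0]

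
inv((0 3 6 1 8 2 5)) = (0 5 2 8 1 6 3)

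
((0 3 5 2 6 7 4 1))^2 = (0 5 6 4)(1 3 2 7)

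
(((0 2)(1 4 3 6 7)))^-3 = (0 2)(1 3 7 4 6)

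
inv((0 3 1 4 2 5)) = (0 5 2 4 1 3)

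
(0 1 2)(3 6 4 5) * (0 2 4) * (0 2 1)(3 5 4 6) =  (1 6 2)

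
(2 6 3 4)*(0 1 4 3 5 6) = (0 1 4 2)(5 6)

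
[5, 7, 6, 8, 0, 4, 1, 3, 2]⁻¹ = [4, 6, 8, 7, 5, 0, 2, 1, 3]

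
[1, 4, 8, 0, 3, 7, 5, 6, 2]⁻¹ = [3, 0, 8, 4, 1, 6, 7, 5, 2]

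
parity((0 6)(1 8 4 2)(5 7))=odd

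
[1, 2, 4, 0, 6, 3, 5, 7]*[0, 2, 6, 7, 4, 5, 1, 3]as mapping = [0→2, 1→6, 2→4, 3→0, 4→1, 5→7, 6→5, 7→3]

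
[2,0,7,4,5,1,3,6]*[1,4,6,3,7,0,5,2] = [6,1,2,7,0,4,3,5] 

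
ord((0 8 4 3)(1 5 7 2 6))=20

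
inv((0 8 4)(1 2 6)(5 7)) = (0 4 8)(1 6 2)(5 7)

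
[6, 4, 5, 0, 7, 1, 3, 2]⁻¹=[3, 5, 7, 6, 1, 2, 0, 4]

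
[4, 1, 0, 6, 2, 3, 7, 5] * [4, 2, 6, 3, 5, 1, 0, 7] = [5, 2, 4, 0, 6, 3, 7, 1]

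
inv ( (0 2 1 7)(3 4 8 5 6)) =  (0 7 1 2)(3 6 5 8 4)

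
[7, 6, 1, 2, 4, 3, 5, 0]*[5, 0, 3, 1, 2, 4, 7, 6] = [6, 7, 0, 3, 2, 1, 4, 5]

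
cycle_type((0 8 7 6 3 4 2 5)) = 8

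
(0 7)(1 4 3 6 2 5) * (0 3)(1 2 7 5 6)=(0 5 2 6 7 3 1 4)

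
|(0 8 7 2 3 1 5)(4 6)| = 14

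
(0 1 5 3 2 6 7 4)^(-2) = (0 7 2 5)(1 4 6 3)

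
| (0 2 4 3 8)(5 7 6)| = 15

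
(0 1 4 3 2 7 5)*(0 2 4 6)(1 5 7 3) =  (0 5 2 3 4 1 6)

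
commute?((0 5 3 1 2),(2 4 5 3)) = no:(0 5 3 1 2) * (2 4 5 3) = (0 3 1 4 5 2),(2 4 5 3) * (0 5 3 1 2) = (0 5 1 2 4 3)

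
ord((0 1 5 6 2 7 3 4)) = 8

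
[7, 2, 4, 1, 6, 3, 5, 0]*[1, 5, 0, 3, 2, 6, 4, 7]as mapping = [0→7, 1→0, 2→2, 3→5, 4→4, 5→3, 6→6, 7→1]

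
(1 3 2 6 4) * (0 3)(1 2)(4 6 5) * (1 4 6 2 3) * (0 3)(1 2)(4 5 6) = (0 2 6 1 3 5 4)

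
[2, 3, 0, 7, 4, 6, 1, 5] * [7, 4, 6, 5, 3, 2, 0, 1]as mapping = [0→6, 1→5, 2→7, 3→1, 4→3, 5→0, 6→4, 7→2]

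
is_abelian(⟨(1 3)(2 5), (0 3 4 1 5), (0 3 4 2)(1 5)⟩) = no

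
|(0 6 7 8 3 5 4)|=7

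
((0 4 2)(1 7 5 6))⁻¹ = (0 2 4)(1 6 5 7)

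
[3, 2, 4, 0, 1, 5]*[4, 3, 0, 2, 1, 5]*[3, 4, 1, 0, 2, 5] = [1, 3, 4, 2, 0, 5]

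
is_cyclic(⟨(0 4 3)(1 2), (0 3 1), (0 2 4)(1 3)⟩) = no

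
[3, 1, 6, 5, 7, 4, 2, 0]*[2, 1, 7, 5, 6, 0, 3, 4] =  [5, 1, 3, 0, 4, 6, 7, 2]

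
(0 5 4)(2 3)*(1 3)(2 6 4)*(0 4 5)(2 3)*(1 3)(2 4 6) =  (1 4 6 5)(2 3)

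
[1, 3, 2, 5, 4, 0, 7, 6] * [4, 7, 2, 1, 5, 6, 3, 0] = [7, 1, 2, 6, 5, 4, 0, 3]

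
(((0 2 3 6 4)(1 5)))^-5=(1 5)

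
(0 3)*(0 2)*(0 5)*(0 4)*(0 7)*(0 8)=(0 3 2 5 4 7 8) 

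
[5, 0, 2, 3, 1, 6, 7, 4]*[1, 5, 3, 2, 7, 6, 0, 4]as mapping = [0→6, 1→1, 2→3, 3→2, 4→5, 5→0, 6→4, 7→7]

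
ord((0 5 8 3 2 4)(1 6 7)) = 6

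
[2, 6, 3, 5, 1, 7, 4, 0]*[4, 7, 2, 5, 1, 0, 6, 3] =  [2, 6, 5, 0, 7, 3, 1, 4]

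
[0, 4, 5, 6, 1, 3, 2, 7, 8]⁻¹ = [0, 4, 6, 5, 1, 2, 3, 7, 8]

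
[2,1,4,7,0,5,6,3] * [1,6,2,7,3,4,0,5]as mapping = [0→2,1→6,2→3,3→5,4→1,5→4,6→0,7→7]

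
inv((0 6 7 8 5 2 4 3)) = (0 3 4 2 5 8 7 6)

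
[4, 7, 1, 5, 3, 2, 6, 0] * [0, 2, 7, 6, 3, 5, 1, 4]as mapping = [0→3, 1→4, 2→2, 3→5, 4→6, 5→7, 6→1, 7→0]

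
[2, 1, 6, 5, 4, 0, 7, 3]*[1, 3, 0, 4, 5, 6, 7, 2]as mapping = [0→0, 1→3, 2→7, 3→6, 4→5, 5→1, 6→2, 7→4]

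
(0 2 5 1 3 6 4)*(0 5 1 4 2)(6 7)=(1 3 7 6 2)(4 5)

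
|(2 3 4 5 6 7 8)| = 7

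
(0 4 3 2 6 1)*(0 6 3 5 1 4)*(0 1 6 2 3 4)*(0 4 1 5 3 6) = (0 5) (1 2) (3 6 4) 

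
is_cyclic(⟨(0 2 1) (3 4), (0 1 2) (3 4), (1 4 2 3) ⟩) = no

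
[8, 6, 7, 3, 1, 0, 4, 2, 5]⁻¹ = [5, 4, 7, 3, 6, 8, 1, 2, 0]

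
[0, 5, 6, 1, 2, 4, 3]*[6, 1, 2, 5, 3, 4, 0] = [6, 4, 0, 1, 2, 3, 5]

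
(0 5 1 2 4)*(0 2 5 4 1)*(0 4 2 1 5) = (0 2 5 4 1)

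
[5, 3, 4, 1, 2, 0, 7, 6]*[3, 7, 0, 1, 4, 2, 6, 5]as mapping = [0→2, 1→1, 2→4, 3→7, 4→0, 5→3, 6→5, 7→6]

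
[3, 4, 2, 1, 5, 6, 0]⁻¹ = [6, 3, 2, 0, 1, 4, 5]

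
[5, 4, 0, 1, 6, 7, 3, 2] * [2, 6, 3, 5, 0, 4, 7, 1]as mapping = [0→4, 1→0, 2→2, 3→6, 4→7, 5→1, 6→5, 7→3]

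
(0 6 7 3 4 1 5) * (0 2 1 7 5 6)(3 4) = (1 6 5 2)(4 7)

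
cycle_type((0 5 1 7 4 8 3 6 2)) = 9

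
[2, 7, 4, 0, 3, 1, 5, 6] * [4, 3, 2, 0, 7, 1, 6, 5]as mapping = [0→2, 1→5, 2→7, 3→4, 4→0, 5→3, 6→1, 7→6]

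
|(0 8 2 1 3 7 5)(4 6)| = 14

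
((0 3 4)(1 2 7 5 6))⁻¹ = (0 4 3)(1 6 5 7 2)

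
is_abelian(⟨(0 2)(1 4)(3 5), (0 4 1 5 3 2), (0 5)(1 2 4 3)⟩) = no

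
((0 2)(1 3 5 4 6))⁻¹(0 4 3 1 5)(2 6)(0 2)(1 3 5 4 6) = (0 1)(2 6 5 3 4)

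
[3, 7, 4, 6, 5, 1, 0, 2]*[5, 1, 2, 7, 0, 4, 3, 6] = [7, 6, 0, 3, 4, 1, 5, 2]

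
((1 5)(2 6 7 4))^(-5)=(1 5)(2 4 7 6)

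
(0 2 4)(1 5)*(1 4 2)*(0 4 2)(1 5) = (0 5 2)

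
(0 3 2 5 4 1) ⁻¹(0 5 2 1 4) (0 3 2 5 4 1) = (0 1 3 4 5) 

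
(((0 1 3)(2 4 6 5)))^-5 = (0 1 3)(2 5 6 4)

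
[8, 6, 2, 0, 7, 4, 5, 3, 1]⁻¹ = [3, 8, 2, 7, 5, 6, 1, 4, 0]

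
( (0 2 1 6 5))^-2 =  (0 6 2 5 1)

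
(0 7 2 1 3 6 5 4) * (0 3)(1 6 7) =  (0 1)(2 6 5 4 3 7)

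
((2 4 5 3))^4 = ()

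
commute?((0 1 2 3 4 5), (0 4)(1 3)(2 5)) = no:(0 1 2 3 4 5) * (0 4)(1 3)(2 5) = (0 3)(1 5 4 2), (0 4)(1 3)(2 5) * (0 1 2 3 4 5) = (0 5 3 2)(1 4)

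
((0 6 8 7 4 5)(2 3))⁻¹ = (0 5 4 7 8 6)(2 3)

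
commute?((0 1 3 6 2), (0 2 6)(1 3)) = no:(0 1 3 6 2) * (0 2 6)(1 3) = (0 3), (0 2 6)(1 3) * (0 1 3 6 2) = (1 6)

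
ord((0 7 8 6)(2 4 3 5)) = 4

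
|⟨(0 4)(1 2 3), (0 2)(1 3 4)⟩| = 120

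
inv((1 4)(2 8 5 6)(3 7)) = (1 4)(2 6 5 8)(3 7)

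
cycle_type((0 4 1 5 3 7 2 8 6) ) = 9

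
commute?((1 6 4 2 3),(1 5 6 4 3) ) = no:(1 6 4 2 3) * (1 5 6 4 3) = (1 4 2) (3 5 6),(1 5 6 4 3) * (1 6 4 2 3) = (1 5 4) (2 3 6) 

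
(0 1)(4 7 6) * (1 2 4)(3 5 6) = (0 2 4 7 3 5 6 1)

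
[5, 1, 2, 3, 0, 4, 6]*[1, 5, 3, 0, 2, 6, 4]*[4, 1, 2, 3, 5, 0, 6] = [6, 0, 3, 4, 1, 2, 5]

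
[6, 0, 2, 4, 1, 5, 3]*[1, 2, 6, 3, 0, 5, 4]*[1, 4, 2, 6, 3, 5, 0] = [3, 4, 0, 1, 2, 5, 6]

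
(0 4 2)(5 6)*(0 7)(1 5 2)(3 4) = (0 3 4 1 5 6 2 7)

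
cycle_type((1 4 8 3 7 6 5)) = 7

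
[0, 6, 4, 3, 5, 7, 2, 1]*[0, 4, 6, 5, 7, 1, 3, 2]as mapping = [0→0, 1→3, 2→7, 3→5, 4→1, 5→2, 6→6, 7→4]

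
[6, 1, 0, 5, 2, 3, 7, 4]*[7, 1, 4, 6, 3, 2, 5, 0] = [5, 1, 7, 2, 4, 6, 0, 3]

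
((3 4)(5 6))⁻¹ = (3 4)(5 6)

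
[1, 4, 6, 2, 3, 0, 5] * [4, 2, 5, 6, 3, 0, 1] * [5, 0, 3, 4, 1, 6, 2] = [3, 4, 0, 6, 2, 1, 5]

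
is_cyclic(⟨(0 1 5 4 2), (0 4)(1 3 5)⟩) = no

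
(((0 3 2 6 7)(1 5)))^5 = (1 5)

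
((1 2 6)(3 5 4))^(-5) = (1 2 6)(3 5 4)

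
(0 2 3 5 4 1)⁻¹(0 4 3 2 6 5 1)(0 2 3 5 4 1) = (0 2 1 5 3 6 4)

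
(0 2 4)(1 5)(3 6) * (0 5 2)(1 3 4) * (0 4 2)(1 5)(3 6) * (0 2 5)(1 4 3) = (0 3 1 2)(5 6)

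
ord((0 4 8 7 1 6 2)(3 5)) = 14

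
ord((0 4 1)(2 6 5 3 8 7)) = 6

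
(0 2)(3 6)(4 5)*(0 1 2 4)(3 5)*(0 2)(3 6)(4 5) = (0 5 2 1)(4 6)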